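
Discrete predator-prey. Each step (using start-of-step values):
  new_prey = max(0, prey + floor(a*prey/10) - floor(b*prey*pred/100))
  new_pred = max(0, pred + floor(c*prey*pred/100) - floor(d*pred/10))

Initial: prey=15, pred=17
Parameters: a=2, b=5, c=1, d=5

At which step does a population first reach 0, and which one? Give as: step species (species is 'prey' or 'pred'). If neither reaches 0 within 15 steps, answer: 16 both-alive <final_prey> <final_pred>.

Step 1: prey: 15+3-12=6; pred: 17+2-8=11
Step 2: prey: 6+1-3=4; pred: 11+0-5=6
Step 3: prey: 4+0-1=3; pred: 6+0-3=3
Step 4: prey: 3+0-0=3; pred: 3+0-1=2
Step 5: prey: 3+0-0=3; pred: 2+0-1=1
Step 6: prey: 3+0-0=3; pred: 1+0-0=1
Steps 7-15: state stable at prey=3, pred=1 (no change)
No extinction within 15 steps

Answer: 16 both-alive 3 1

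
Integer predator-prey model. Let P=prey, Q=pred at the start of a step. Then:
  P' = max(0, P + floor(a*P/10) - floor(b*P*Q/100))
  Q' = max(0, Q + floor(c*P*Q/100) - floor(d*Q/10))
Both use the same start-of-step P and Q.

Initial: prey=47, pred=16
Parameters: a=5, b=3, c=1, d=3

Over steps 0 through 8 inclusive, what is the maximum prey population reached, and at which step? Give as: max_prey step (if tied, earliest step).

Step 1: prey: 47+23-22=48; pred: 16+7-4=19
Step 2: prey: 48+24-27=45; pred: 19+9-5=23
Step 3: prey: 45+22-31=36; pred: 23+10-6=27
Step 4: prey: 36+18-29=25; pred: 27+9-8=28
Step 5: prey: 25+12-21=16; pred: 28+7-8=27
Step 6: prey: 16+8-12=12; pred: 27+4-8=23
Step 7: prey: 12+6-8=10; pred: 23+2-6=19
Step 8: prey: 10+5-5=10; pred: 19+1-5=15
Max prey = 48 at step 1

Answer: 48 1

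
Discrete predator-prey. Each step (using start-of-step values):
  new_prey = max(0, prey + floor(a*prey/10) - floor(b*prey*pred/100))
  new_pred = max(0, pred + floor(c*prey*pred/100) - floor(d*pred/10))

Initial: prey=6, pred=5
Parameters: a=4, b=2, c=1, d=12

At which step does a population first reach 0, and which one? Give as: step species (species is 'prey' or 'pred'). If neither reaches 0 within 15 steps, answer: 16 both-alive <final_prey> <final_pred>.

Answer: 1 pred

Derivation:
Step 1: prey: 6+2-0=8; pred: 5+0-6=0
First extinction: pred at step 1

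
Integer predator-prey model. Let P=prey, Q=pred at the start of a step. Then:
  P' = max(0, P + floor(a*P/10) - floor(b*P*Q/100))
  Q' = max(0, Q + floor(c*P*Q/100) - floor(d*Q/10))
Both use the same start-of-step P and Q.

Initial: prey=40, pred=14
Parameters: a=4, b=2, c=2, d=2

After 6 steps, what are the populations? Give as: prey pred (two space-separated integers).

Answer: 0 59

Derivation:
Step 1: prey: 40+16-11=45; pred: 14+11-2=23
Step 2: prey: 45+18-20=43; pred: 23+20-4=39
Step 3: prey: 43+17-33=27; pred: 39+33-7=65
Step 4: prey: 27+10-35=2; pred: 65+35-13=87
Step 5: prey: 2+0-3=0; pred: 87+3-17=73
Step 6: prey: 0+0-0=0; pred: 73+0-14=59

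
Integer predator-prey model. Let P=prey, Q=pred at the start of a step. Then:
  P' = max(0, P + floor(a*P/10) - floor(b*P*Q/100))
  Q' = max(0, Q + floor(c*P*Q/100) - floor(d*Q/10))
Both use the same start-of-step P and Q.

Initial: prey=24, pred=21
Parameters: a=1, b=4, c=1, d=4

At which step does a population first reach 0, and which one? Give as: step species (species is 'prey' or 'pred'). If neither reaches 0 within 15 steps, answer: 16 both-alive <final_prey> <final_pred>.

Step 1: prey: 24+2-20=6; pred: 21+5-8=18
Step 2: prey: 6+0-4=2; pred: 18+1-7=12
Step 3: prey: 2+0-0=2; pred: 12+0-4=8
Step 4: prey: 2+0-0=2; pred: 8+0-3=5
Step 5: prey: 2+0-0=2; pred: 5+0-2=3
Step 6: prey: 2+0-0=2; pred: 3+0-1=2
Step 7: prey: 2+0-0=2; pred: 2+0-0=2
Steps 8-15: state stable at prey=2, pred=2 (no change)
No extinction within 15 steps

Answer: 16 both-alive 2 2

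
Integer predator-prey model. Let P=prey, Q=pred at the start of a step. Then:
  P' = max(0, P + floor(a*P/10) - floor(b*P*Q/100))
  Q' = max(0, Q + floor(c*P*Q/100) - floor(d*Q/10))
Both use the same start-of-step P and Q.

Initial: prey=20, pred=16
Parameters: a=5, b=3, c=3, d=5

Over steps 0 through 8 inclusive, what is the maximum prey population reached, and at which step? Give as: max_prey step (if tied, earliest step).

Step 1: prey: 20+10-9=21; pred: 16+9-8=17
Step 2: prey: 21+10-10=21; pred: 17+10-8=19
Step 3: prey: 21+10-11=20; pred: 19+11-9=21
Step 4: prey: 20+10-12=18; pred: 21+12-10=23
Step 5: prey: 18+9-12=15; pred: 23+12-11=24
Step 6: prey: 15+7-10=12; pred: 24+10-12=22
Step 7: prey: 12+6-7=11; pred: 22+7-11=18
Step 8: prey: 11+5-5=11; pred: 18+5-9=14
Max prey = 21 at step 1

Answer: 21 1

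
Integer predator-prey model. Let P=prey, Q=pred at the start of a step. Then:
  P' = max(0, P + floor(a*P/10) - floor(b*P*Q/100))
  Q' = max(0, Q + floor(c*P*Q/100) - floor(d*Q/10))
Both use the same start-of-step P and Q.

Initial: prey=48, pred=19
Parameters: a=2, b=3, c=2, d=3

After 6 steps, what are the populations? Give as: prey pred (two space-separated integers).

Answer: 0 14

Derivation:
Step 1: prey: 48+9-27=30; pred: 19+18-5=32
Step 2: prey: 30+6-28=8; pred: 32+19-9=42
Step 3: prey: 8+1-10=0; pred: 42+6-12=36
Step 4: prey: 0+0-0=0; pred: 36+0-10=26
Step 5: prey: 0+0-0=0; pred: 26+0-7=19
Step 6: prey: 0+0-0=0; pred: 19+0-5=14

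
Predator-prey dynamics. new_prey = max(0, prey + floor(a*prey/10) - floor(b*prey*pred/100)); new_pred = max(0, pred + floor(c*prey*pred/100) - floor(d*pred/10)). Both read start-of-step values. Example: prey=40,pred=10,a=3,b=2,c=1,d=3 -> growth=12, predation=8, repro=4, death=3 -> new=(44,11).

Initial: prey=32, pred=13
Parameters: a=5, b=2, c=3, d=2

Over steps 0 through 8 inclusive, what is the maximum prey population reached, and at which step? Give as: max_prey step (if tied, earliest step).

Step 1: prey: 32+16-8=40; pred: 13+12-2=23
Step 2: prey: 40+20-18=42; pred: 23+27-4=46
Step 3: prey: 42+21-38=25; pred: 46+57-9=94
Step 4: prey: 25+12-47=0; pred: 94+70-18=146
Step 5: prey: 0+0-0=0; pred: 146+0-29=117
Step 6: prey: 0+0-0=0; pred: 117+0-23=94
Step 7: prey: 0+0-0=0; pred: 94+0-18=76
Step 8: prey: 0+0-0=0; pred: 76+0-15=61
Max prey = 42 at step 2

Answer: 42 2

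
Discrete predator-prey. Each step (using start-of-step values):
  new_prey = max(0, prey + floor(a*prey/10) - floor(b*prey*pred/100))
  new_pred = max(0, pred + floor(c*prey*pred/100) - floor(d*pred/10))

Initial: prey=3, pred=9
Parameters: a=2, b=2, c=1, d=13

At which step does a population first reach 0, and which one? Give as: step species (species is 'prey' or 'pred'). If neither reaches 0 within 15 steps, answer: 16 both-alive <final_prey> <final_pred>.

Step 1: prey: 3+0-0=3; pred: 9+0-11=0
First extinction: pred at step 1

Answer: 1 pred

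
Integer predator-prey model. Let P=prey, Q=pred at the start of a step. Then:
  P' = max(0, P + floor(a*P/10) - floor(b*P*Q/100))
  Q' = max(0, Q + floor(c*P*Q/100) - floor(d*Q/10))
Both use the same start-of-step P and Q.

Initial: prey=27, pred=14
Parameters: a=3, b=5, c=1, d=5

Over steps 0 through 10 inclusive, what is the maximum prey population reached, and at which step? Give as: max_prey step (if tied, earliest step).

Answer: 60 10

Derivation:
Step 1: prey: 27+8-18=17; pred: 14+3-7=10
Step 2: prey: 17+5-8=14; pred: 10+1-5=6
Step 3: prey: 14+4-4=14; pred: 6+0-3=3
Step 4: prey: 14+4-2=16; pred: 3+0-1=2
Step 5: prey: 16+4-1=19; pred: 2+0-1=1
Step 6: prey: 19+5-0=24; pred: 1+0-0=1
Step 7: prey: 24+7-1=30; pred: 1+0-0=1
Step 8: prey: 30+9-1=38; pred: 1+0-0=1
Step 9: prey: 38+11-1=48; pred: 1+0-0=1
Step 10: prey: 48+14-2=60; pred: 1+0-0=1
Max prey = 60 at step 10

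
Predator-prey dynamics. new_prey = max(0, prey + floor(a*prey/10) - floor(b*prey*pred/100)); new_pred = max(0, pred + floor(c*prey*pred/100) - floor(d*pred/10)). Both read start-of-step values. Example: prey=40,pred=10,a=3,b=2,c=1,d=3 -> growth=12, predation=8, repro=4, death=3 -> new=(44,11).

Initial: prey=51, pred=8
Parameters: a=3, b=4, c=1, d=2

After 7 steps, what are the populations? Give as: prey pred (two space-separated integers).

Step 1: prey: 51+15-16=50; pred: 8+4-1=11
Step 2: prey: 50+15-22=43; pred: 11+5-2=14
Step 3: prey: 43+12-24=31; pred: 14+6-2=18
Step 4: prey: 31+9-22=18; pred: 18+5-3=20
Step 5: prey: 18+5-14=9; pred: 20+3-4=19
Step 6: prey: 9+2-6=5; pred: 19+1-3=17
Step 7: prey: 5+1-3=3; pred: 17+0-3=14

Answer: 3 14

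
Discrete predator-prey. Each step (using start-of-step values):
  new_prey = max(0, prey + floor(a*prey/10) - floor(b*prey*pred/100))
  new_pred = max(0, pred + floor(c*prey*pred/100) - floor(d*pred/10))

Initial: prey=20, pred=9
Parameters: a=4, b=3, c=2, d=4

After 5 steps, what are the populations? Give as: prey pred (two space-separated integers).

Step 1: prey: 20+8-5=23; pred: 9+3-3=9
Step 2: prey: 23+9-6=26; pred: 9+4-3=10
Step 3: prey: 26+10-7=29; pred: 10+5-4=11
Step 4: prey: 29+11-9=31; pred: 11+6-4=13
Step 5: prey: 31+12-12=31; pred: 13+8-5=16

Answer: 31 16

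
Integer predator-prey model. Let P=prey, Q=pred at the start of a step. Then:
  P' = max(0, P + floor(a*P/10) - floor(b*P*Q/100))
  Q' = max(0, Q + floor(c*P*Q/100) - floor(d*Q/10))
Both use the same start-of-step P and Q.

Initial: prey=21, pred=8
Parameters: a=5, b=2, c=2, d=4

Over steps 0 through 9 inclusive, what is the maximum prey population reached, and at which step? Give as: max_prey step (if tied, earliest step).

Answer: 71 5

Derivation:
Step 1: prey: 21+10-3=28; pred: 8+3-3=8
Step 2: prey: 28+14-4=38; pred: 8+4-3=9
Step 3: prey: 38+19-6=51; pred: 9+6-3=12
Step 4: prey: 51+25-12=64; pred: 12+12-4=20
Step 5: prey: 64+32-25=71; pred: 20+25-8=37
Step 6: prey: 71+35-52=54; pred: 37+52-14=75
Step 7: prey: 54+27-81=0; pred: 75+81-30=126
Step 8: prey: 0+0-0=0; pred: 126+0-50=76
Step 9: prey: 0+0-0=0; pred: 76+0-30=46
Max prey = 71 at step 5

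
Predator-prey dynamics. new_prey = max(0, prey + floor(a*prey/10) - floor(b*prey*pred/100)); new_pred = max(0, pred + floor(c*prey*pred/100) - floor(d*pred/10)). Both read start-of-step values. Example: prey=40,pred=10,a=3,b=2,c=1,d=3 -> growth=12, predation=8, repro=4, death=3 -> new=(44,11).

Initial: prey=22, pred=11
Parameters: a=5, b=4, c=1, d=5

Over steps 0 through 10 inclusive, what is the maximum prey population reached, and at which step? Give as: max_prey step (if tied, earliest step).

Answer: 193 9

Derivation:
Step 1: prey: 22+11-9=24; pred: 11+2-5=8
Step 2: prey: 24+12-7=29; pred: 8+1-4=5
Step 3: prey: 29+14-5=38; pred: 5+1-2=4
Step 4: prey: 38+19-6=51; pred: 4+1-2=3
Step 5: prey: 51+25-6=70; pred: 3+1-1=3
Step 6: prey: 70+35-8=97; pred: 3+2-1=4
Step 7: prey: 97+48-15=130; pred: 4+3-2=5
Step 8: prey: 130+65-26=169; pred: 5+6-2=9
Step 9: prey: 169+84-60=193; pred: 9+15-4=20
Step 10: prey: 193+96-154=135; pred: 20+38-10=48
Max prey = 193 at step 9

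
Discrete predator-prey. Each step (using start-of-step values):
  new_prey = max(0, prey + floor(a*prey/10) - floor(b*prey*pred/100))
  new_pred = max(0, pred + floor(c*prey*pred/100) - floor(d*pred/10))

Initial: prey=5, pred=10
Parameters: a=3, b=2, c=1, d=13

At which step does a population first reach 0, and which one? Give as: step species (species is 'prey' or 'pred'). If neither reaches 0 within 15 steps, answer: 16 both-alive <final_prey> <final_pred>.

Step 1: prey: 5+1-1=5; pred: 10+0-13=0
First extinction: pred at step 1

Answer: 1 pred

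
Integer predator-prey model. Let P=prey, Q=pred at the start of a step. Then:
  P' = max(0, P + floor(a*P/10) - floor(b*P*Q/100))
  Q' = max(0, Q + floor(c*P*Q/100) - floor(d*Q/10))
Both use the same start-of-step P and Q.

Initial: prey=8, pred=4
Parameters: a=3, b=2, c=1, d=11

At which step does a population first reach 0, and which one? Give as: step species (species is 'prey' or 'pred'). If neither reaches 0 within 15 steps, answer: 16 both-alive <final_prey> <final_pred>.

Answer: 1 pred

Derivation:
Step 1: prey: 8+2-0=10; pred: 4+0-4=0
First extinction: pred at step 1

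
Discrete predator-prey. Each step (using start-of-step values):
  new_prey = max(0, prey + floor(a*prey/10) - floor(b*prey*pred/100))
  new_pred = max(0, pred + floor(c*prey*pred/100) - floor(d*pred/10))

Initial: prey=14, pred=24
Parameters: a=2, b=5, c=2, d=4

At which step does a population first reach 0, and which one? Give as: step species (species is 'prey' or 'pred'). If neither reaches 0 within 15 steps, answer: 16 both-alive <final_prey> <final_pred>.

Step 1: prey: 14+2-16=0; pred: 24+6-9=21
First extinction: prey at step 1

Answer: 1 prey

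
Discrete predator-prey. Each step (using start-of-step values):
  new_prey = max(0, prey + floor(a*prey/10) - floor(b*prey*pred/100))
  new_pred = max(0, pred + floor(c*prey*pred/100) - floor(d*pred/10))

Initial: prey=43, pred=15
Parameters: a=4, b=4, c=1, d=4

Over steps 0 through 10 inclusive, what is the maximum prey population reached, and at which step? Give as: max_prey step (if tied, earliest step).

Answer: 48 10

Derivation:
Step 1: prey: 43+17-25=35; pred: 15+6-6=15
Step 2: prey: 35+14-21=28; pred: 15+5-6=14
Step 3: prey: 28+11-15=24; pred: 14+3-5=12
Step 4: prey: 24+9-11=22; pred: 12+2-4=10
Step 5: prey: 22+8-8=22; pred: 10+2-4=8
Step 6: prey: 22+8-7=23; pred: 8+1-3=6
Step 7: prey: 23+9-5=27; pred: 6+1-2=5
Step 8: prey: 27+10-5=32; pred: 5+1-2=4
Step 9: prey: 32+12-5=39; pred: 4+1-1=4
Step 10: prey: 39+15-6=48; pred: 4+1-1=4
Max prey = 48 at step 10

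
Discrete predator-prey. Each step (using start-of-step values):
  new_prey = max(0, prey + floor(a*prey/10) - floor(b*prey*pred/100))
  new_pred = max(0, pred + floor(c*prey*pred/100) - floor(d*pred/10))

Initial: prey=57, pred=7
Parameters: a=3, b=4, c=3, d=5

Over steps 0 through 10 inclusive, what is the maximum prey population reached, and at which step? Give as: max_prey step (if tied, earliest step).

Step 1: prey: 57+17-15=59; pred: 7+11-3=15
Step 2: prey: 59+17-35=41; pred: 15+26-7=34
Step 3: prey: 41+12-55=0; pred: 34+41-17=58
Step 4: prey: 0+0-0=0; pred: 58+0-29=29
Step 5: prey: 0+0-0=0; pred: 29+0-14=15
Step 6: prey: 0+0-0=0; pred: 15+0-7=8
Step 7: prey: 0+0-0=0; pred: 8+0-4=4
Step 8: prey: 0+0-0=0; pred: 4+0-2=2
Step 9: prey: 0+0-0=0; pred: 2+0-1=1
Step 10: prey: 0+0-0=0; pred: 1+0-0=1
Max prey = 59 at step 1

Answer: 59 1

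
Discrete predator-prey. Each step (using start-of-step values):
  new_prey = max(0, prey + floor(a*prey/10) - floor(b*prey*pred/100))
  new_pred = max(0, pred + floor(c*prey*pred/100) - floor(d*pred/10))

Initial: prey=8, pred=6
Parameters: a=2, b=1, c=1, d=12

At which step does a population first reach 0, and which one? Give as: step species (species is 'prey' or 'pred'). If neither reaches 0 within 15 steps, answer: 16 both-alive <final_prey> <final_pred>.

Step 1: prey: 8+1-0=9; pred: 6+0-7=0
First extinction: pred at step 1

Answer: 1 pred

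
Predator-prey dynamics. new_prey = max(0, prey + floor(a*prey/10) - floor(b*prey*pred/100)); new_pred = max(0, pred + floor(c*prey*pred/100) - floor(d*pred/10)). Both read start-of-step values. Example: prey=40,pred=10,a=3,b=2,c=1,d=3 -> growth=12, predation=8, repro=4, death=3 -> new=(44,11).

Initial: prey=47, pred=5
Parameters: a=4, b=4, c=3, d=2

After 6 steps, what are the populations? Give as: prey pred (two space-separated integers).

Answer: 0 55

Derivation:
Step 1: prey: 47+18-9=56; pred: 5+7-1=11
Step 2: prey: 56+22-24=54; pred: 11+18-2=27
Step 3: prey: 54+21-58=17; pred: 27+43-5=65
Step 4: prey: 17+6-44=0; pred: 65+33-13=85
Step 5: prey: 0+0-0=0; pred: 85+0-17=68
Step 6: prey: 0+0-0=0; pred: 68+0-13=55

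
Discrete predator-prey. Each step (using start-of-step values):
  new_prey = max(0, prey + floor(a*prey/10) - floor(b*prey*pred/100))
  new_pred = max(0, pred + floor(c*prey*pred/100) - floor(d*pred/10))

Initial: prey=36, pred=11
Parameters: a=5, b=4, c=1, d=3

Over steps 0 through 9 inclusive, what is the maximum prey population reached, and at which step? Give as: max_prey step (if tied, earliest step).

Answer: 42 3

Derivation:
Step 1: prey: 36+18-15=39; pred: 11+3-3=11
Step 2: prey: 39+19-17=41; pred: 11+4-3=12
Step 3: prey: 41+20-19=42; pred: 12+4-3=13
Step 4: prey: 42+21-21=42; pred: 13+5-3=15
Step 5: prey: 42+21-25=38; pred: 15+6-4=17
Step 6: prey: 38+19-25=32; pred: 17+6-5=18
Step 7: prey: 32+16-23=25; pred: 18+5-5=18
Step 8: prey: 25+12-18=19; pred: 18+4-5=17
Step 9: prey: 19+9-12=16; pred: 17+3-5=15
Max prey = 42 at step 3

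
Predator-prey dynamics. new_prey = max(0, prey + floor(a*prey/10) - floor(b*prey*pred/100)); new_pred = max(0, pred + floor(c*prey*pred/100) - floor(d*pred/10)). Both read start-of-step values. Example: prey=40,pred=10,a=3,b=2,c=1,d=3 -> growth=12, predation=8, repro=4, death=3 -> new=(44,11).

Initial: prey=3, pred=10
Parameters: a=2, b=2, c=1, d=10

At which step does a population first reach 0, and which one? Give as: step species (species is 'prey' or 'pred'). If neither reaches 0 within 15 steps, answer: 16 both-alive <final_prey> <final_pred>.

Step 1: prey: 3+0-0=3; pred: 10+0-10=0
First extinction: pred at step 1

Answer: 1 pred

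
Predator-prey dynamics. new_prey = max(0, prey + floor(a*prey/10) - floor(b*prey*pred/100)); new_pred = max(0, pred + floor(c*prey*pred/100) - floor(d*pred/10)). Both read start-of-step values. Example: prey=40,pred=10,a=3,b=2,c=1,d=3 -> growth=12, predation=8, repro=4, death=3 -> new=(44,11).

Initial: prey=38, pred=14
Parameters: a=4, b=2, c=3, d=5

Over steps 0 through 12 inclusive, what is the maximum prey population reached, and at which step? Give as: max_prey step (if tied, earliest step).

Answer: 43 1

Derivation:
Step 1: prey: 38+15-10=43; pred: 14+15-7=22
Step 2: prey: 43+17-18=42; pred: 22+28-11=39
Step 3: prey: 42+16-32=26; pred: 39+49-19=69
Step 4: prey: 26+10-35=1; pred: 69+53-34=88
Step 5: prey: 1+0-1=0; pred: 88+2-44=46
Step 6: prey: 0+0-0=0; pred: 46+0-23=23
Step 7: prey: 0+0-0=0; pred: 23+0-11=12
Step 8: prey: 0+0-0=0; pred: 12+0-6=6
Step 9: prey: 0+0-0=0; pred: 6+0-3=3
Step 10: prey: 0+0-0=0; pred: 3+0-1=2
Step 11: prey: 0+0-0=0; pred: 2+0-1=1
Step 12: prey: 0+0-0=0; pred: 1+0-0=1
Max prey = 43 at step 1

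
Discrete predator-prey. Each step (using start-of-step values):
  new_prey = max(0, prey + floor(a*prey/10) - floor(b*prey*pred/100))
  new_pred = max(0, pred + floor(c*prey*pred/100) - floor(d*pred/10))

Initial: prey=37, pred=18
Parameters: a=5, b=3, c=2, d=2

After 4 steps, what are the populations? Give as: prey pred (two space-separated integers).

Answer: 0 50

Derivation:
Step 1: prey: 37+18-19=36; pred: 18+13-3=28
Step 2: prey: 36+18-30=24; pred: 28+20-5=43
Step 3: prey: 24+12-30=6; pred: 43+20-8=55
Step 4: prey: 6+3-9=0; pred: 55+6-11=50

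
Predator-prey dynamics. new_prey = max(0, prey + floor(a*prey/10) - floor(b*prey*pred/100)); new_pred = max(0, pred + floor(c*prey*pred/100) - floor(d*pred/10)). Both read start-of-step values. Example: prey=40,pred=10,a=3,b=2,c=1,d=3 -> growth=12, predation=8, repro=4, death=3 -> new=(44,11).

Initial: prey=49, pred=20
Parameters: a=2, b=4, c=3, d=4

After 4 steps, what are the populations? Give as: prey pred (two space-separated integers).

Step 1: prey: 49+9-39=19; pred: 20+29-8=41
Step 2: prey: 19+3-31=0; pred: 41+23-16=48
Step 3: prey: 0+0-0=0; pred: 48+0-19=29
Step 4: prey: 0+0-0=0; pred: 29+0-11=18

Answer: 0 18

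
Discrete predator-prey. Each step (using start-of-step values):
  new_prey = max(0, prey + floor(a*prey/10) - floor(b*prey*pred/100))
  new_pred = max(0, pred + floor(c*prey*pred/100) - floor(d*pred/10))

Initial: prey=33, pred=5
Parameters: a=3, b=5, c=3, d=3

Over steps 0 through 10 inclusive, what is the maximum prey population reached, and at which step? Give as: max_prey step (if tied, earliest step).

Answer: 34 1

Derivation:
Step 1: prey: 33+9-8=34; pred: 5+4-1=8
Step 2: prey: 34+10-13=31; pred: 8+8-2=14
Step 3: prey: 31+9-21=19; pred: 14+13-4=23
Step 4: prey: 19+5-21=3; pred: 23+13-6=30
Step 5: prey: 3+0-4=0; pred: 30+2-9=23
Step 6: prey: 0+0-0=0; pred: 23+0-6=17
Step 7: prey: 0+0-0=0; pred: 17+0-5=12
Step 8: prey: 0+0-0=0; pred: 12+0-3=9
Step 9: prey: 0+0-0=0; pred: 9+0-2=7
Step 10: prey: 0+0-0=0; pred: 7+0-2=5
Max prey = 34 at step 1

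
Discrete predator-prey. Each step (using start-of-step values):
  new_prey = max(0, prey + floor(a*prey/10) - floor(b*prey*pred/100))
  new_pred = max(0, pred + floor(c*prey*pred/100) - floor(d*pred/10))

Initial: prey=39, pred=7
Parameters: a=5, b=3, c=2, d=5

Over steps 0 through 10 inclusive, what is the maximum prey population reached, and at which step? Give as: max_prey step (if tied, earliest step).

Answer: 67 3

Derivation:
Step 1: prey: 39+19-8=50; pred: 7+5-3=9
Step 2: prey: 50+25-13=62; pred: 9+9-4=14
Step 3: prey: 62+31-26=67; pred: 14+17-7=24
Step 4: prey: 67+33-48=52; pred: 24+32-12=44
Step 5: prey: 52+26-68=10; pred: 44+45-22=67
Step 6: prey: 10+5-20=0; pred: 67+13-33=47
Step 7: prey: 0+0-0=0; pred: 47+0-23=24
Step 8: prey: 0+0-0=0; pred: 24+0-12=12
Step 9: prey: 0+0-0=0; pred: 12+0-6=6
Step 10: prey: 0+0-0=0; pred: 6+0-3=3
Max prey = 67 at step 3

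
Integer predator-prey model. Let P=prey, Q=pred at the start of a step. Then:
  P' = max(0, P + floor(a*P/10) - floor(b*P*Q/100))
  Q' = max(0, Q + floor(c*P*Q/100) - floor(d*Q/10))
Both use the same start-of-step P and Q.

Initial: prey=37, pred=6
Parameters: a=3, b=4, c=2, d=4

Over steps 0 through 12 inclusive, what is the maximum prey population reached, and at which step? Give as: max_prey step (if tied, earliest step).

Step 1: prey: 37+11-8=40; pred: 6+4-2=8
Step 2: prey: 40+12-12=40; pred: 8+6-3=11
Step 3: prey: 40+12-17=35; pred: 11+8-4=15
Step 4: prey: 35+10-21=24; pred: 15+10-6=19
Step 5: prey: 24+7-18=13; pred: 19+9-7=21
Step 6: prey: 13+3-10=6; pred: 21+5-8=18
Step 7: prey: 6+1-4=3; pred: 18+2-7=13
Step 8: prey: 3+0-1=2; pred: 13+0-5=8
Step 9: prey: 2+0-0=2; pred: 8+0-3=5
Step 10: prey: 2+0-0=2; pred: 5+0-2=3
Step 11: prey: 2+0-0=2; pred: 3+0-1=2
Step 12: prey: 2+0-0=2; pred: 2+0-0=2
Max prey = 40 at step 1

Answer: 40 1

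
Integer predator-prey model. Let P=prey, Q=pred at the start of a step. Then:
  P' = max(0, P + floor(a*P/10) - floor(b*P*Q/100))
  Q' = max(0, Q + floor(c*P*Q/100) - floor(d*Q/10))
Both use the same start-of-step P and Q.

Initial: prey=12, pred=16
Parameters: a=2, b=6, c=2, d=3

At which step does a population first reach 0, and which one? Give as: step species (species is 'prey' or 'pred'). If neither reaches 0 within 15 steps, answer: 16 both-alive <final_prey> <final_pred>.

Answer: 16 both-alive 1 3

Derivation:
Step 1: prey: 12+2-11=3; pred: 16+3-4=15
Step 2: prey: 3+0-2=1; pred: 15+0-4=11
Step 3: prey: 1+0-0=1; pred: 11+0-3=8
Step 4: prey: 1+0-0=1; pred: 8+0-2=6
Step 5: prey: 1+0-0=1; pred: 6+0-1=5
Step 6: prey: 1+0-0=1; pred: 5+0-1=4
Step 7: prey: 1+0-0=1; pred: 4+0-1=3
Step 8: prey: 1+0-0=1; pred: 3+0-0=3
Steps 9-15: state stable at prey=1, pred=3 (no change)
No extinction within 15 steps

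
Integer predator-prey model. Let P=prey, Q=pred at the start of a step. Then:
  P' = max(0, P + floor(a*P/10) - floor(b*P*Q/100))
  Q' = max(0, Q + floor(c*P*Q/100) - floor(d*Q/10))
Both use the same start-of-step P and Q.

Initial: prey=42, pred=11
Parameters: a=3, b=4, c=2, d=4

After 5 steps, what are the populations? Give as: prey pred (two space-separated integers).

Step 1: prey: 42+12-18=36; pred: 11+9-4=16
Step 2: prey: 36+10-23=23; pred: 16+11-6=21
Step 3: prey: 23+6-19=10; pred: 21+9-8=22
Step 4: prey: 10+3-8=5; pred: 22+4-8=18
Step 5: prey: 5+1-3=3; pred: 18+1-7=12

Answer: 3 12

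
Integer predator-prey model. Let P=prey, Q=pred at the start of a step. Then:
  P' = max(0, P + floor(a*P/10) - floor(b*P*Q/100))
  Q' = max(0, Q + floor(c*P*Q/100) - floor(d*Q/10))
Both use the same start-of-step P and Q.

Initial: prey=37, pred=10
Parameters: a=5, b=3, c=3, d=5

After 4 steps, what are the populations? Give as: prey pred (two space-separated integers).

Step 1: prey: 37+18-11=44; pred: 10+11-5=16
Step 2: prey: 44+22-21=45; pred: 16+21-8=29
Step 3: prey: 45+22-39=28; pred: 29+39-14=54
Step 4: prey: 28+14-45=0; pred: 54+45-27=72

Answer: 0 72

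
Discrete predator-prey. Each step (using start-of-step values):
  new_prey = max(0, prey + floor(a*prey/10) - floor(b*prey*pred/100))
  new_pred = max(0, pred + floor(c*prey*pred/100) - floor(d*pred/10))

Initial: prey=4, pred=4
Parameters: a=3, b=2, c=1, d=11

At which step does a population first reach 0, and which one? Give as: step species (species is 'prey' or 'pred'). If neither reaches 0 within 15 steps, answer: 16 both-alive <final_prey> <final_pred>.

Answer: 1 pred

Derivation:
Step 1: prey: 4+1-0=5; pred: 4+0-4=0
First extinction: pred at step 1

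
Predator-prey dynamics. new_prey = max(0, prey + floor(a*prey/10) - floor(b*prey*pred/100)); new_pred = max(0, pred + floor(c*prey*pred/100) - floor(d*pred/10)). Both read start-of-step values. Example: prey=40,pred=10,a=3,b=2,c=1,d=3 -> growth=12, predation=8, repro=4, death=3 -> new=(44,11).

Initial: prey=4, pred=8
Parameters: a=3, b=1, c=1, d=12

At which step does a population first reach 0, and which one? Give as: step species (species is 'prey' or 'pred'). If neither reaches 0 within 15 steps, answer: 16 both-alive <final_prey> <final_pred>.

Step 1: prey: 4+1-0=5; pred: 8+0-9=0
First extinction: pred at step 1

Answer: 1 pred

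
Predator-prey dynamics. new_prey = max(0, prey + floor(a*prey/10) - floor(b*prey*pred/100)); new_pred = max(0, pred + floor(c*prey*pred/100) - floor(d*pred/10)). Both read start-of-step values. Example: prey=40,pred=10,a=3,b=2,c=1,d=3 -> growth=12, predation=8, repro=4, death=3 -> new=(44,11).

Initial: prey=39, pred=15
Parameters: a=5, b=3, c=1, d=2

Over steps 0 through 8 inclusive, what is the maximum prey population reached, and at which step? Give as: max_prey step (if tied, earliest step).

Step 1: prey: 39+19-17=41; pred: 15+5-3=17
Step 2: prey: 41+20-20=41; pred: 17+6-3=20
Step 3: prey: 41+20-24=37; pred: 20+8-4=24
Step 4: prey: 37+18-26=29; pred: 24+8-4=28
Step 5: prey: 29+14-24=19; pred: 28+8-5=31
Step 6: prey: 19+9-17=11; pred: 31+5-6=30
Step 7: prey: 11+5-9=7; pred: 30+3-6=27
Step 8: prey: 7+3-5=5; pred: 27+1-5=23
Max prey = 41 at step 1

Answer: 41 1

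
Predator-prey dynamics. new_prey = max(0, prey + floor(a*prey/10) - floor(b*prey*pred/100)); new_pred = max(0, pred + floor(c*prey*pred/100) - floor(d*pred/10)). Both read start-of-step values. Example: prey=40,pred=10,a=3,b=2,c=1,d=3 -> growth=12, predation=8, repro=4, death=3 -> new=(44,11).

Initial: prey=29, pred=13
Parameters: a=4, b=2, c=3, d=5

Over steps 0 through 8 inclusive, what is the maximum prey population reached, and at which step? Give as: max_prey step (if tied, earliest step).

Answer: 35 2

Derivation:
Step 1: prey: 29+11-7=33; pred: 13+11-6=18
Step 2: prey: 33+13-11=35; pred: 18+17-9=26
Step 3: prey: 35+14-18=31; pred: 26+27-13=40
Step 4: prey: 31+12-24=19; pred: 40+37-20=57
Step 5: prey: 19+7-21=5; pred: 57+32-28=61
Step 6: prey: 5+2-6=1; pred: 61+9-30=40
Step 7: prey: 1+0-0=1; pred: 40+1-20=21
Step 8: prey: 1+0-0=1; pred: 21+0-10=11
Max prey = 35 at step 2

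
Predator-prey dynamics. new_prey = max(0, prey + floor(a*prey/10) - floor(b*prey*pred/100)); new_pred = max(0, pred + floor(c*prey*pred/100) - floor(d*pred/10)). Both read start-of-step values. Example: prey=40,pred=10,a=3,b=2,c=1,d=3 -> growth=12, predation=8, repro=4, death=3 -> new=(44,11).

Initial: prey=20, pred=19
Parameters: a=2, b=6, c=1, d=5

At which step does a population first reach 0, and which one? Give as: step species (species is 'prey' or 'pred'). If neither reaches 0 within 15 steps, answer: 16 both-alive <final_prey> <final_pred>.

Step 1: prey: 20+4-22=2; pred: 19+3-9=13
Step 2: prey: 2+0-1=1; pred: 13+0-6=7
Step 3: prey: 1+0-0=1; pred: 7+0-3=4
Step 4: prey: 1+0-0=1; pred: 4+0-2=2
Step 5: prey: 1+0-0=1; pred: 2+0-1=1
Step 6: prey: 1+0-0=1; pred: 1+0-0=1
Steps 7-15: state stable at prey=1, pred=1 (no change)
No extinction within 15 steps

Answer: 16 both-alive 1 1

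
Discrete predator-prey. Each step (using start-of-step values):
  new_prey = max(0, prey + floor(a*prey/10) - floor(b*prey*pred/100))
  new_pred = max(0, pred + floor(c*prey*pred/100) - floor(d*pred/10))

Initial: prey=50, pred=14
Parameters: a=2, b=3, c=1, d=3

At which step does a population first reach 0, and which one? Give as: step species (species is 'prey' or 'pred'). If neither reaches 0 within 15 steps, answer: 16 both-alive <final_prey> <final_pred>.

Step 1: prey: 50+10-21=39; pred: 14+7-4=17
Step 2: prey: 39+7-19=27; pred: 17+6-5=18
Step 3: prey: 27+5-14=18; pred: 18+4-5=17
Step 4: prey: 18+3-9=12; pred: 17+3-5=15
Step 5: prey: 12+2-5=9; pred: 15+1-4=12
Step 6: prey: 9+1-3=7; pred: 12+1-3=10
Step 7: prey: 7+1-2=6; pred: 10+0-3=7
Step 8: prey: 6+1-1=6; pred: 7+0-2=5
Step 9: prey: 6+1-0=7; pred: 5+0-1=4
Step 10: prey: 7+1-0=8; pred: 4+0-1=3
Step 11: prey: 8+1-0=9; pred: 3+0-0=3
Step 12: prey: 9+1-0=10; pred: 3+0-0=3
Step 13: prey: 10+2-0=12; pred: 3+0-0=3
Step 14: prey: 12+2-1=13; pred: 3+0-0=3
Step 15: prey: 13+2-1=14; pred: 3+0-0=3
No extinction within 15 steps

Answer: 16 both-alive 14 3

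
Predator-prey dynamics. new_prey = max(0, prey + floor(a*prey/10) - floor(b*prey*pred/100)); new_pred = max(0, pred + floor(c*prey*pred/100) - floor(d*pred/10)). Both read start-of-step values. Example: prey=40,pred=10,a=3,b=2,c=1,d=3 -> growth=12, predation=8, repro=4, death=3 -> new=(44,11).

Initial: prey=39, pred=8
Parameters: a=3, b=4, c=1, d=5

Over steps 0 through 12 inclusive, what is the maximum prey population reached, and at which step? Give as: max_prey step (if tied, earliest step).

Answer: 76 11

Derivation:
Step 1: prey: 39+11-12=38; pred: 8+3-4=7
Step 2: prey: 38+11-10=39; pred: 7+2-3=6
Step 3: prey: 39+11-9=41; pred: 6+2-3=5
Step 4: prey: 41+12-8=45; pred: 5+2-2=5
Step 5: prey: 45+13-9=49; pred: 5+2-2=5
Step 6: prey: 49+14-9=54; pred: 5+2-2=5
Step 7: prey: 54+16-10=60; pred: 5+2-2=5
Step 8: prey: 60+18-12=66; pred: 5+3-2=6
Step 9: prey: 66+19-15=70; pred: 6+3-3=6
Step 10: prey: 70+21-16=75; pred: 6+4-3=7
Step 11: prey: 75+22-21=76; pred: 7+5-3=9
Step 12: prey: 76+22-27=71; pred: 9+6-4=11
Max prey = 76 at step 11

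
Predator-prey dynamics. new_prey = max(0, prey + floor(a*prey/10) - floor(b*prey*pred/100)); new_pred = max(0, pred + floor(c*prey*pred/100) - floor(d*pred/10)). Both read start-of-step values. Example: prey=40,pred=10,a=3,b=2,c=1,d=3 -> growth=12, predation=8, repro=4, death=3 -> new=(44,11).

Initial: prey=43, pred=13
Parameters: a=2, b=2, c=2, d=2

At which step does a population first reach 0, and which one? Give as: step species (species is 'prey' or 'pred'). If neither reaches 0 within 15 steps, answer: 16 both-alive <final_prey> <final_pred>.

Step 1: prey: 43+8-11=40; pred: 13+11-2=22
Step 2: prey: 40+8-17=31; pred: 22+17-4=35
Step 3: prey: 31+6-21=16; pred: 35+21-7=49
Step 4: prey: 16+3-15=4; pred: 49+15-9=55
Step 5: prey: 4+0-4=0; pred: 55+4-11=48
First extinction: prey at step 5

Answer: 5 prey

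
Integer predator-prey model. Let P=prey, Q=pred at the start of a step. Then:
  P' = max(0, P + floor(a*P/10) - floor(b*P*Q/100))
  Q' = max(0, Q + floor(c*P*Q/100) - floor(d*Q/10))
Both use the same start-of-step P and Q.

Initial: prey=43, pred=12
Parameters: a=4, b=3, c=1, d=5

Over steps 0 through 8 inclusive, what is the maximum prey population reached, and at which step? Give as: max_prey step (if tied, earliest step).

Answer: 81 7

Derivation:
Step 1: prey: 43+17-15=45; pred: 12+5-6=11
Step 2: prey: 45+18-14=49; pred: 11+4-5=10
Step 3: prey: 49+19-14=54; pred: 10+4-5=9
Step 4: prey: 54+21-14=61; pred: 9+4-4=9
Step 5: prey: 61+24-16=69; pred: 9+5-4=10
Step 6: prey: 69+27-20=76; pred: 10+6-5=11
Step 7: prey: 76+30-25=81; pred: 11+8-5=14
Step 8: prey: 81+32-34=79; pred: 14+11-7=18
Max prey = 81 at step 7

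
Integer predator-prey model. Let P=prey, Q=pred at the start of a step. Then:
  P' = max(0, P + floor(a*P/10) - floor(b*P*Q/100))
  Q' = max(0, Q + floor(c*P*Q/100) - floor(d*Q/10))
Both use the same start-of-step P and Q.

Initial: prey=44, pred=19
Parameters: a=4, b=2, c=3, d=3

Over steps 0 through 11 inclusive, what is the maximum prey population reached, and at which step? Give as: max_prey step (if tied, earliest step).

Step 1: prey: 44+17-16=45; pred: 19+25-5=39
Step 2: prey: 45+18-35=28; pred: 39+52-11=80
Step 3: prey: 28+11-44=0; pred: 80+67-24=123
Step 4: prey: 0+0-0=0; pred: 123+0-36=87
Step 5: prey: 0+0-0=0; pred: 87+0-26=61
Step 6: prey: 0+0-0=0; pred: 61+0-18=43
Step 7: prey: 0+0-0=0; pred: 43+0-12=31
Step 8: prey: 0+0-0=0; pred: 31+0-9=22
Step 9: prey: 0+0-0=0; pred: 22+0-6=16
Step 10: prey: 0+0-0=0; pred: 16+0-4=12
Step 11: prey: 0+0-0=0; pred: 12+0-3=9
Max prey = 45 at step 1

Answer: 45 1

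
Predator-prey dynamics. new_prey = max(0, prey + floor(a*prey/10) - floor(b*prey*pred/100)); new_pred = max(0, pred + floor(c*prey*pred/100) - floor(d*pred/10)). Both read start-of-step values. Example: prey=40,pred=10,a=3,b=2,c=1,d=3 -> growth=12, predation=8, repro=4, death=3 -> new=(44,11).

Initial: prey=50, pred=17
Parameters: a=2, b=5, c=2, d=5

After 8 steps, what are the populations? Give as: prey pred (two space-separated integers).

Answer: 0 1

Derivation:
Step 1: prey: 50+10-42=18; pred: 17+17-8=26
Step 2: prey: 18+3-23=0; pred: 26+9-13=22
Step 3: prey: 0+0-0=0; pred: 22+0-11=11
Step 4: prey: 0+0-0=0; pred: 11+0-5=6
Step 5: prey: 0+0-0=0; pred: 6+0-3=3
Step 6: prey: 0+0-0=0; pred: 3+0-1=2
Step 7: prey: 0+0-0=0; pred: 2+0-1=1
Step 8: prey: 0+0-0=0; pred: 1+0-0=1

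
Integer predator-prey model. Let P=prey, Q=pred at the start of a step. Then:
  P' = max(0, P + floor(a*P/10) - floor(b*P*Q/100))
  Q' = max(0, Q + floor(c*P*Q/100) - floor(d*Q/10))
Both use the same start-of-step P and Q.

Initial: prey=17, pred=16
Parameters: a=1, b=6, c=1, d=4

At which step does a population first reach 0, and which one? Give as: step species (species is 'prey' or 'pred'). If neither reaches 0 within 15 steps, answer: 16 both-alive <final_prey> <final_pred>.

Step 1: prey: 17+1-16=2; pred: 16+2-6=12
Step 2: prey: 2+0-1=1; pred: 12+0-4=8
Step 3: prey: 1+0-0=1; pred: 8+0-3=5
Step 4: prey: 1+0-0=1; pred: 5+0-2=3
Step 5: prey: 1+0-0=1; pred: 3+0-1=2
Step 6: prey: 1+0-0=1; pred: 2+0-0=2
Steps 7-15: state stable at prey=1, pred=2 (no change)
No extinction within 15 steps

Answer: 16 both-alive 1 2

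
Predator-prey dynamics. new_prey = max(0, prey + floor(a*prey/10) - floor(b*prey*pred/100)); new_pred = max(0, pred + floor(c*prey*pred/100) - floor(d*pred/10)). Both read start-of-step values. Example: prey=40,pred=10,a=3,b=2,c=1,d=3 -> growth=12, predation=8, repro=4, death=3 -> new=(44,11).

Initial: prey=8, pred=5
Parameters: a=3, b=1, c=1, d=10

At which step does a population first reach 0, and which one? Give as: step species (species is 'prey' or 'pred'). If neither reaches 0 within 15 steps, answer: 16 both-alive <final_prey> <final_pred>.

Step 1: prey: 8+2-0=10; pred: 5+0-5=0
First extinction: pred at step 1

Answer: 1 pred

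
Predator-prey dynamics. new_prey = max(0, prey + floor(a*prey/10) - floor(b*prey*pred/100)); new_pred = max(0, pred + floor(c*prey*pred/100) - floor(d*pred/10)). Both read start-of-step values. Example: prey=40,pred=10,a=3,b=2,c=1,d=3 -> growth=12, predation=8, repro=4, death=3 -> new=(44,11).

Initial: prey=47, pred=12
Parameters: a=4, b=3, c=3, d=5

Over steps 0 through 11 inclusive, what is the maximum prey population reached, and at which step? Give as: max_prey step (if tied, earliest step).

Answer: 49 1

Derivation:
Step 1: prey: 47+18-16=49; pred: 12+16-6=22
Step 2: prey: 49+19-32=36; pred: 22+32-11=43
Step 3: prey: 36+14-46=4; pred: 43+46-21=68
Step 4: prey: 4+1-8=0; pred: 68+8-34=42
Step 5: prey: 0+0-0=0; pred: 42+0-21=21
Step 6: prey: 0+0-0=0; pred: 21+0-10=11
Step 7: prey: 0+0-0=0; pred: 11+0-5=6
Step 8: prey: 0+0-0=0; pred: 6+0-3=3
Step 9: prey: 0+0-0=0; pred: 3+0-1=2
Step 10: prey: 0+0-0=0; pred: 2+0-1=1
Step 11: prey: 0+0-0=0; pred: 1+0-0=1
Max prey = 49 at step 1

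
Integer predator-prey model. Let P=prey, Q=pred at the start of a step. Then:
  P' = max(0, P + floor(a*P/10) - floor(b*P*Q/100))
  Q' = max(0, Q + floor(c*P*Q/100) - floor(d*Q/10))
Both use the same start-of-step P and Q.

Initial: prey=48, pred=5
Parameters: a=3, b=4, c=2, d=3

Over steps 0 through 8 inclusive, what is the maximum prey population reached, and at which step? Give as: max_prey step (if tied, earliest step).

Answer: 53 1

Derivation:
Step 1: prey: 48+14-9=53; pred: 5+4-1=8
Step 2: prey: 53+15-16=52; pred: 8+8-2=14
Step 3: prey: 52+15-29=38; pred: 14+14-4=24
Step 4: prey: 38+11-36=13; pred: 24+18-7=35
Step 5: prey: 13+3-18=0; pred: 35+9-10=34
Step 6: prey: 0+0-0=0; pred: 34+0-10=24
Step 7: prey: 0+0-0=0; pred: 24+0-7=17
Step 8: prey: 0+0-0=0; pred: 17+0-5=12
Max prey = 53 at step 1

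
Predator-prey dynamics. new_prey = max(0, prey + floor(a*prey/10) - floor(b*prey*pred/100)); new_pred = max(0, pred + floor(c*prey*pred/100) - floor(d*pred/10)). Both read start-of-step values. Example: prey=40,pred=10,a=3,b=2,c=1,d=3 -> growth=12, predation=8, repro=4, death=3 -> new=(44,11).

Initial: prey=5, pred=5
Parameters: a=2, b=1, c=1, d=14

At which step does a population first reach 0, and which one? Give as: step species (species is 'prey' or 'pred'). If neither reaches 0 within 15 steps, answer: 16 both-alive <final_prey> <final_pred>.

Answer: 1 pred

Derivation:
Step 1: prey: 5+1-0=6; pred: 5+0-7=0
First extinction: pred at step 1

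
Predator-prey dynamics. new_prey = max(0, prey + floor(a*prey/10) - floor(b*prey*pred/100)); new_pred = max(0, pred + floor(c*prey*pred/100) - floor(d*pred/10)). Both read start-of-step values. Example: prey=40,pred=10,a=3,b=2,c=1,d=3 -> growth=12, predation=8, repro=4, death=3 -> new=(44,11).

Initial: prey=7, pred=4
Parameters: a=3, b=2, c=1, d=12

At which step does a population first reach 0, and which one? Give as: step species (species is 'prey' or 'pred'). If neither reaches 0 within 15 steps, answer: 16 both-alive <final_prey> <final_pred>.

Answer: 1 pred

Derivation:
Step 1: prey: 7+2-0=9; pred: 4+0-4=0
First extinction: pred at step 1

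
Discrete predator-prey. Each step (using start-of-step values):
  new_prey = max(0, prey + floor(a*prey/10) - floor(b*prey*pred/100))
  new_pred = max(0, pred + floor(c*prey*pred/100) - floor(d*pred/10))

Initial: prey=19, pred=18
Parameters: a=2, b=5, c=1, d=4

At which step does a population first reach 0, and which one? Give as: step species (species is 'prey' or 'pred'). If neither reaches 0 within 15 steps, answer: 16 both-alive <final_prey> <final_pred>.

Step 1: prey: 19+3-17=5; pred: 18+3-7=14
Step 2: prey: 5+1-3=3; pred: 14+0-5=9
Step 3: prey: 3+0-1=2; pred: 9+0-3=6
Step 4: prey: 2+0-0=2; pred: 6+0-2=4
Step 5: prey: 2+0-0=2; pred: 4+0-1=3
Step 6: prey: 2+0-0=2; pred: 3+0-1=2
Step 7: prey: 2+0-0=2; pred: 2+0-0=2
Steps 8-15: state stable at prey=2, pred=2 (no change)
No extinction within 15 steps

Answer: 16 both-alive 2 2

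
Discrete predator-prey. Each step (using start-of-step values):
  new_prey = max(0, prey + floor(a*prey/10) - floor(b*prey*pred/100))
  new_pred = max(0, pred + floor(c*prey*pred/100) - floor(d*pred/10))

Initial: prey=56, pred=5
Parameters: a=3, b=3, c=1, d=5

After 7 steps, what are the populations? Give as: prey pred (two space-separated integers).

Answer: 62 25

Derivation:
Step 1: prey: 56+16-8=64; pred: 5+2-2=5
Step 2: prey: 64+19-9=74; pred: 5+3-2=6
Step 3: prey: 74+22-13=83; pred: 6+4-3=7
Step 4: prey: 83+24-17=90; pred: 7+5-3=9
Step 5: prey: 90+27-24=93; pred: 9+8-4=13
Step 6: prey: 93+27-36=84; pred: 13+12-6=19
Step 7: prey: 84+25-47=62; pred: 19+15-9=25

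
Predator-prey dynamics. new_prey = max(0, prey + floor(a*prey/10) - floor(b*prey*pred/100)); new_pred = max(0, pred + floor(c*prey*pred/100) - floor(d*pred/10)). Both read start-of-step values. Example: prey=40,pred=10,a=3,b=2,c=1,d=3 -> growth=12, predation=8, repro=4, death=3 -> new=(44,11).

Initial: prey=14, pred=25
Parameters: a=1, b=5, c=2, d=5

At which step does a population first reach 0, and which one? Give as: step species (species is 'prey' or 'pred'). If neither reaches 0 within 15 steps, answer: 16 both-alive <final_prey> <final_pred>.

Answer: 1 prey

Derivation:
Step 1: prey: 14+1-17=0; pred: 25+7-12=20
First extinction: prey at step 1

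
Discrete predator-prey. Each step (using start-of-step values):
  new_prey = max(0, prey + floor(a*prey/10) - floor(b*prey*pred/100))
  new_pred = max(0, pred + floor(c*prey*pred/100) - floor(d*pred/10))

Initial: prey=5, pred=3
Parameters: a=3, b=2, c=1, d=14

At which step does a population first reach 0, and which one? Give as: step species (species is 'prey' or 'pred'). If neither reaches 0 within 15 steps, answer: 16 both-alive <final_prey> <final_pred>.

Answer: 1 pred

Derivation:
Step 1: prey: 5+1-0=6; pred: 3+0-4=0
First extinction: pred at step 1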